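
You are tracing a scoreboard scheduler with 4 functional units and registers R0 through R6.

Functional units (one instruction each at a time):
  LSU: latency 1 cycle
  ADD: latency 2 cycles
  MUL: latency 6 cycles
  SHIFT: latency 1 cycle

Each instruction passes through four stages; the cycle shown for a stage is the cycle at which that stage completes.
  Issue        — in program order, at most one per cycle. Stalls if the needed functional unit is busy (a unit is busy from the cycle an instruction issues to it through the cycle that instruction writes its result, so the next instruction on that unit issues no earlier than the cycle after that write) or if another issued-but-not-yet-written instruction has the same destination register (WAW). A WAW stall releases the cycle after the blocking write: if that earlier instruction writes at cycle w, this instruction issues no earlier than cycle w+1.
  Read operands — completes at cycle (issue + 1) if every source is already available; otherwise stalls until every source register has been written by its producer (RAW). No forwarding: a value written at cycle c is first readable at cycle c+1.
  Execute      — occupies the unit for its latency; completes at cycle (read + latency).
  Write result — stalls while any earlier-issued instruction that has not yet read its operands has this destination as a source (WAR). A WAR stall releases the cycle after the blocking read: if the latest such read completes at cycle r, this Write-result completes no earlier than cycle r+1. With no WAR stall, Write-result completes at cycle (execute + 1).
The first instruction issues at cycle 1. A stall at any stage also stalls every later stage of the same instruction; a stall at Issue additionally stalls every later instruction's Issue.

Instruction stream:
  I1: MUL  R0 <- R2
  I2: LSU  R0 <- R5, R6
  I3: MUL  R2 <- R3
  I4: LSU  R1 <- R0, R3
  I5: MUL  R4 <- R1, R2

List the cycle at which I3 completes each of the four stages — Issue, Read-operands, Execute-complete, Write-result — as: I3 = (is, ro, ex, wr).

I3 = (11, 12, 18, 19)

1) issue 1, read 2, done 8, write 9
2) issue 10, read 11, done 12, write 13  <WAW R0: wait I1 write@9>
3) issue 11, read 12, done 18, write 19
4) issue 14, read 15, done 16, write 17  <struct: LSU busy until I2 writes@13>
5) issue 20, read 21, done 27, write 28  <struct: MUL busy until I3 writes@19>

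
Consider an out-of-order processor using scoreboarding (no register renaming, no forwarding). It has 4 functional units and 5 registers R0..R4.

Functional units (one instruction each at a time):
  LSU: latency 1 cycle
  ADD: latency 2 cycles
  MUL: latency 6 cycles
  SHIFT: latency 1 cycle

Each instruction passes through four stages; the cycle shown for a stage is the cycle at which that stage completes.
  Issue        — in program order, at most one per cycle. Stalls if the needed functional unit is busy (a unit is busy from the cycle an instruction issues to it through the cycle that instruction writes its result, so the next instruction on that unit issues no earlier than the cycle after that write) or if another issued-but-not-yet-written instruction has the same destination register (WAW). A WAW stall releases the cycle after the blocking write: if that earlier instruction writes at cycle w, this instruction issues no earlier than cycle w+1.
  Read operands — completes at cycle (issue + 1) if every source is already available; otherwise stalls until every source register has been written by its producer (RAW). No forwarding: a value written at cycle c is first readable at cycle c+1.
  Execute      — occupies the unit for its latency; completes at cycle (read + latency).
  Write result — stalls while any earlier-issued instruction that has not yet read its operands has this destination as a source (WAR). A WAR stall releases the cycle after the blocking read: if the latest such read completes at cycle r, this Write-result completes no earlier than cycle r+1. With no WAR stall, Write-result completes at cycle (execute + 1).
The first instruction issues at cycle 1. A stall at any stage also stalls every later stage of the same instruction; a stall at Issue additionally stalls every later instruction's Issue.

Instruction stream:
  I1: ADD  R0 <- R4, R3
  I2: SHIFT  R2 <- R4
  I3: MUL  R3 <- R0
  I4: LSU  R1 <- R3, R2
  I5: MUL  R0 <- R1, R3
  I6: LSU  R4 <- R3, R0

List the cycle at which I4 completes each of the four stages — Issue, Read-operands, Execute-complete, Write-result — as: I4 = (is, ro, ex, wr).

I4 = (4, 14, 15, 16)

t=1  I1 issues→ADD
t=2  I1 reads · I2 issues→SHIFT
t=3  I2 reads · I3 issues→MUL
t=4  I1 exec-done · I2 exec-done · I4 issues→LSU
t=5  I1 writes R0 · I2 writes R2
t=6  I3 reads
t=12  I3 exec-done
t=13  I3 writes R3
t=14  I4 reads · I5 issues→MUL
t=15  I4 exec-done
t=16  I4 writes R1
t=17  I5 reads · I6 issues→LSU
t=23  I5 exec-done
t=24  I5 writes R0
t=25  I6 reads
t=26  I6 exec-done
t=27  I6 writes R4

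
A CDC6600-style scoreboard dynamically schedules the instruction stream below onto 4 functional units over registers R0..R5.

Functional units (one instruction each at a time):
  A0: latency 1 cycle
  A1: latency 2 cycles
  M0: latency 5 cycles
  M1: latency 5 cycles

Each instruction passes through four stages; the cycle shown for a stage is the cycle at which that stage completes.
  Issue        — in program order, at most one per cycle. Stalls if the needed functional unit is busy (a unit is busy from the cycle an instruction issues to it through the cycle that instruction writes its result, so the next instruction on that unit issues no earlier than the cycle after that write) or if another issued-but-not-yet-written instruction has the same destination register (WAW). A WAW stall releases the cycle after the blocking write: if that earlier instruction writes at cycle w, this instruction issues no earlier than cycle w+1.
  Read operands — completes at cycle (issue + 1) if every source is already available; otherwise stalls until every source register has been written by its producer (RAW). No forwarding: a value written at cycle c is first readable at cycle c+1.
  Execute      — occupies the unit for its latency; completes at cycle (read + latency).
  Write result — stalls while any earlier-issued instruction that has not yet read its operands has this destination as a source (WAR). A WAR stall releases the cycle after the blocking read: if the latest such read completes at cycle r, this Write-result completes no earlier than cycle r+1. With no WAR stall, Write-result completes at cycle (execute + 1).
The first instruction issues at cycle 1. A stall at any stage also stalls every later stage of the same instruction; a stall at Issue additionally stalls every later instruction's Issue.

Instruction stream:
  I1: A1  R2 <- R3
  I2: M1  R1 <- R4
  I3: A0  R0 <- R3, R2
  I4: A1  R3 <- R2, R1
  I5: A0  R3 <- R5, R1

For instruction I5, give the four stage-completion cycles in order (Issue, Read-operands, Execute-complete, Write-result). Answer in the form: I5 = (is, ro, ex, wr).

  I1 | 1 | 2 | 4 | 5
  I2 | 2 | 3 | 8 | 9
  I3 | 3 | 6 | 7 | 8   RAW R2: wait I1 write@5
  I4 | 6 | 10 | 12 | 13   struct: A1 busy until I1 writes@5 · RAW R1: wait I2 write@9
  I5 | 14 | 15 | 16 | 17   WAW R3: wait I4 write@13

I5 = (14, 15, 16, 17)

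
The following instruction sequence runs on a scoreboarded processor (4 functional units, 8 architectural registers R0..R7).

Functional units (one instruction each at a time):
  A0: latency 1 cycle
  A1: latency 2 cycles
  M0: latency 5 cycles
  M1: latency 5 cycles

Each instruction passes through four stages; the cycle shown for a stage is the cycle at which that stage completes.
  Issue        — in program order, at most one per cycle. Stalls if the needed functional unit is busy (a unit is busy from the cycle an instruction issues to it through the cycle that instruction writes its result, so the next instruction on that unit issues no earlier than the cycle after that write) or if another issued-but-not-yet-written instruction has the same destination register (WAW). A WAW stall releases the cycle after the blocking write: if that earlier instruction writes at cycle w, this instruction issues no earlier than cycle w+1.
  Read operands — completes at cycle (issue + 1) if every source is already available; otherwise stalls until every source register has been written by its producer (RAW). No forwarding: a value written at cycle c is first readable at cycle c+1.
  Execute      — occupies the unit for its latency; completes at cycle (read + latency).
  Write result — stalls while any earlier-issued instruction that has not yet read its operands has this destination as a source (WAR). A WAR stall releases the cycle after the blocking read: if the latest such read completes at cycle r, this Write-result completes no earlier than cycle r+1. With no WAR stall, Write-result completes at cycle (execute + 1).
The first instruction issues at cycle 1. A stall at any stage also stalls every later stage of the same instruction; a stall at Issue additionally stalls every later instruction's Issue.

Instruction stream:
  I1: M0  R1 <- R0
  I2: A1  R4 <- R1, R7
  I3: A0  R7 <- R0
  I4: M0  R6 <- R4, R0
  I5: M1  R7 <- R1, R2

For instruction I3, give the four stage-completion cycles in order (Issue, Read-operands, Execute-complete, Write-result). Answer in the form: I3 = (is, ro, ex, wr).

I3 = (3, 4, 5, 10)

t=1  issue I1 (M0)
t=2  I1 read-ops · issue I2 (A1)
t=3  issue I3 (A0)
t=4  I3 read-ops
t=5  I3 finished on A0
t=7  I1 finished on M0
t=8  I1→R1
t=9  I2 read-ops · issue I4 (M0)
t=10  I3→R7
t=11  I2 finished on A1 · issue I5 (M1)
t=12  I2→R4 · I5 read-ops
t=13  I4 read-ops
t=17  I5 finished on M1
t=18  I4 finished on M0 · I5→R7
t=19  I4→R6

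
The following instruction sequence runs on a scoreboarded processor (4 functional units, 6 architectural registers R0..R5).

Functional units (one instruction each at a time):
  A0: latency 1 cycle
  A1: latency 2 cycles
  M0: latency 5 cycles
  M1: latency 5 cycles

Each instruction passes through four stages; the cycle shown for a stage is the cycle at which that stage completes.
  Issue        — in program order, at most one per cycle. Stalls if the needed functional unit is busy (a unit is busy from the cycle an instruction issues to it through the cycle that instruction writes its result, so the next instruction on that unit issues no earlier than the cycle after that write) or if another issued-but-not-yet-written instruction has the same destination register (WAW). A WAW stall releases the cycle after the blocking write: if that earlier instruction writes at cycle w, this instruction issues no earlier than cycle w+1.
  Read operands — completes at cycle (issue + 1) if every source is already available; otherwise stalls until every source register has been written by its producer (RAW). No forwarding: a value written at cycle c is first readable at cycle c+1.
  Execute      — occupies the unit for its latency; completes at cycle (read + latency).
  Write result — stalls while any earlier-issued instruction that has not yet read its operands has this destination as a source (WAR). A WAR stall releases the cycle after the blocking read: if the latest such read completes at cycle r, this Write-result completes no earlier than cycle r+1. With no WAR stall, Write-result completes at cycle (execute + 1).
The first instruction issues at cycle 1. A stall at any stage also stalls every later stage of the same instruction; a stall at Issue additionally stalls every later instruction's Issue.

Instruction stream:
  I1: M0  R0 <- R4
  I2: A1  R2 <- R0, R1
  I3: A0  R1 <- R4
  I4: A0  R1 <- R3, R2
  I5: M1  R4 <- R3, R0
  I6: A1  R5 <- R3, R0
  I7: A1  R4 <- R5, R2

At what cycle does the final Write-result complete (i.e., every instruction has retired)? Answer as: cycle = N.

[I1] 1/2/7/8
[I2] 2/9/11/12  (RAW R0: wait I1 write@8)
[I3] 3/4/5/10  (WAR R1: wait I2 read@9)
[I4] 11/13/14/15  (struct: A0 busy until I3 writes@10; RAW R2: wait I2 write@12)
[I5] 12/13/18/19
[I6] 13/14/16/17
[I7] 20/21/23/24  (WAW R4: wait I5 write@19)

cycle = 24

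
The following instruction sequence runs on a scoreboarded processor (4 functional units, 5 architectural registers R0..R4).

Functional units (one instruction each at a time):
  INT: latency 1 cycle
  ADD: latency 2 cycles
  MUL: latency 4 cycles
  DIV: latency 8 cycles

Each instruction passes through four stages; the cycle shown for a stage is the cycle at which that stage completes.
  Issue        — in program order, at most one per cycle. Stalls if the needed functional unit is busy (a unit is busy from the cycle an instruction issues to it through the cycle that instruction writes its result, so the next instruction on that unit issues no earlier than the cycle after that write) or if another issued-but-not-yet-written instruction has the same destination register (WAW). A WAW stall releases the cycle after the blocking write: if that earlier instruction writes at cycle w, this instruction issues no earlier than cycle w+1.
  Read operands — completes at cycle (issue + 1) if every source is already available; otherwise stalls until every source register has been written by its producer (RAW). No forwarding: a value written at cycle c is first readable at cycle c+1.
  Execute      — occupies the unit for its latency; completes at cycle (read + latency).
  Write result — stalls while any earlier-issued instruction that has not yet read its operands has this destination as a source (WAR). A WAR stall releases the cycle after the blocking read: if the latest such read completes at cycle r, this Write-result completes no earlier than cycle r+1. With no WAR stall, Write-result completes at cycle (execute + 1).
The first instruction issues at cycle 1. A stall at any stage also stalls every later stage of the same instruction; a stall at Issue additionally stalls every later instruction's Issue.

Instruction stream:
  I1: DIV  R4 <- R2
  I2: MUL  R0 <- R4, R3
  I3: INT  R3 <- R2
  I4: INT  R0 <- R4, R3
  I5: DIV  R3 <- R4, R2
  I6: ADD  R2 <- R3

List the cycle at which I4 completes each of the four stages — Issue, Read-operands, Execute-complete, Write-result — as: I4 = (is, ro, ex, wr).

I1  is:1  ro:2  ex:10  wr:11
I2  is:2  ro:12  ex:16  wr:17  — RAW R4: wait I1 write@11
I3  is:3  ro:4  ex:5  wr:13  — WAR R3: wait I2 read@12
I4  is:18  ro:19  ex:20  wr:21  — WAW R0: wait I2 write@17
I5  is:19  ro:20  ex:28  wr:29
I6  is:20  ro:30  ex:32  wr:33  — RAW R3: wait I5 write@29

I4 = (18, 19, 20, 21)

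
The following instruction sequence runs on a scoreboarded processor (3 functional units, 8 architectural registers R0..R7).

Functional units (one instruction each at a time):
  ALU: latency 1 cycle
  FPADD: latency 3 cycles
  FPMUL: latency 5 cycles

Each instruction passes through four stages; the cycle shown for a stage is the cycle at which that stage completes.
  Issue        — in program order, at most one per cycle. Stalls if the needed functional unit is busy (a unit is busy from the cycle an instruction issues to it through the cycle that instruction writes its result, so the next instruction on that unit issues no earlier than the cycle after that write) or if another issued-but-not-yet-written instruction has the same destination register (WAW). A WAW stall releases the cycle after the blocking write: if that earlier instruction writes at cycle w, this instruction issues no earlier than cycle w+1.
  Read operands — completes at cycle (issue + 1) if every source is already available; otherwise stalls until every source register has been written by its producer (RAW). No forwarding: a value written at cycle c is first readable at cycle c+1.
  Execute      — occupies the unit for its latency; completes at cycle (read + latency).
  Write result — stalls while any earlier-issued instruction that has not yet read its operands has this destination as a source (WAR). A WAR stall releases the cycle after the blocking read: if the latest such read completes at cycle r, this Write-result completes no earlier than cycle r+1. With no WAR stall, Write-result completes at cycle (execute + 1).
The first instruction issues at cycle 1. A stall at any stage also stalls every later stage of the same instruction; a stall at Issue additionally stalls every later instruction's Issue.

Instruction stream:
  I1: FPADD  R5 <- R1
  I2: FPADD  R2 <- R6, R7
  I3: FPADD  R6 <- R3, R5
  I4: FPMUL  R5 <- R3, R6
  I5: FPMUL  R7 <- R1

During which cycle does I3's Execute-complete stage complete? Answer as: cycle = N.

cycle = 17

  I1 | 1 | 2 | 5 | 6
  I2 | 7 | 8 | 11 | 12   struct: FPADD busy until I1 writes@6
  I3 | 13 | 14 | 17 | 18   struct: FPADD busy until I2 writes@12
  I4 | 14 | 19 | 24 | 25   RAW R6: wait I3 write@18
  I5 | 26 | 27 | 32 | 33   struct: FPMUL busy until I4 writes@25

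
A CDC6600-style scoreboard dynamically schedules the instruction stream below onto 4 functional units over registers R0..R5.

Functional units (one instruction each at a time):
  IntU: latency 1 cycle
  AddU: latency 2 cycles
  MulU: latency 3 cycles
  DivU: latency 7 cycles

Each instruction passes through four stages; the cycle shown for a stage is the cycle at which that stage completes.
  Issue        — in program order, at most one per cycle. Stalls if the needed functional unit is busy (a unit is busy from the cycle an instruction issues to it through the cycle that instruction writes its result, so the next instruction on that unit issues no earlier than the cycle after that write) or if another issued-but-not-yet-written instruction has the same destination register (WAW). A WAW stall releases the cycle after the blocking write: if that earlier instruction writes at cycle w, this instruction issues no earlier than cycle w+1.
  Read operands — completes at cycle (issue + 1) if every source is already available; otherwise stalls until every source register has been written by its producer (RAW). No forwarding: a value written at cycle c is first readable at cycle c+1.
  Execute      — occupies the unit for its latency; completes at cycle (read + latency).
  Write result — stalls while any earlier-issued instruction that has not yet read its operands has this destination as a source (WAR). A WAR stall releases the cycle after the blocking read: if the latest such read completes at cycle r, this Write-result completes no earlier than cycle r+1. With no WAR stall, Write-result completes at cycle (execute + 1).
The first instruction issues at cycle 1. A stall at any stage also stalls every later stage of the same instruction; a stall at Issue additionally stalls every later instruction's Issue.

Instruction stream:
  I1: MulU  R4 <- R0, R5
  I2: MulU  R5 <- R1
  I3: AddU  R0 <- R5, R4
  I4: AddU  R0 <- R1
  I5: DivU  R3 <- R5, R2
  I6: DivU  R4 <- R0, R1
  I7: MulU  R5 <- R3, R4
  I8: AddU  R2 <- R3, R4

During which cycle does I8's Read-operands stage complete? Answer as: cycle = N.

t=1  I1 issues→MulU
t=2  I1 reads
t=5  I1 exec-done
t=6  I1 writes R4
t=7  I2 issues→MulU
t=8  I2 reads; I3 issues→AddU
t=11  I2 exec-done
t=12  I2 writes R5
t=13  I3 reads
t=15  I3 exec-done
t=16  I3 writes R0
t=17  I4 issues→AddU
t=18  I4 reads; I5 issues→DivU
t=19  I5 reads
t=20  I4 exec-done
t=21  I4 writes R0
t=26  I5 exec-done
t=27  I5 writes R3
t=28  I6 issues→DivU
t=29  I6 reads; I7 issues→MulU
t=30  I8 issues→AddU
t=36  I6 exec-done
t=37  I6 writes R4
t=38  I7 reads; I8 reads
t=40  I8 exec-done
t=41  I7 exec-done; I8 writes R2
t=42  I7 writes R5

cycle = 38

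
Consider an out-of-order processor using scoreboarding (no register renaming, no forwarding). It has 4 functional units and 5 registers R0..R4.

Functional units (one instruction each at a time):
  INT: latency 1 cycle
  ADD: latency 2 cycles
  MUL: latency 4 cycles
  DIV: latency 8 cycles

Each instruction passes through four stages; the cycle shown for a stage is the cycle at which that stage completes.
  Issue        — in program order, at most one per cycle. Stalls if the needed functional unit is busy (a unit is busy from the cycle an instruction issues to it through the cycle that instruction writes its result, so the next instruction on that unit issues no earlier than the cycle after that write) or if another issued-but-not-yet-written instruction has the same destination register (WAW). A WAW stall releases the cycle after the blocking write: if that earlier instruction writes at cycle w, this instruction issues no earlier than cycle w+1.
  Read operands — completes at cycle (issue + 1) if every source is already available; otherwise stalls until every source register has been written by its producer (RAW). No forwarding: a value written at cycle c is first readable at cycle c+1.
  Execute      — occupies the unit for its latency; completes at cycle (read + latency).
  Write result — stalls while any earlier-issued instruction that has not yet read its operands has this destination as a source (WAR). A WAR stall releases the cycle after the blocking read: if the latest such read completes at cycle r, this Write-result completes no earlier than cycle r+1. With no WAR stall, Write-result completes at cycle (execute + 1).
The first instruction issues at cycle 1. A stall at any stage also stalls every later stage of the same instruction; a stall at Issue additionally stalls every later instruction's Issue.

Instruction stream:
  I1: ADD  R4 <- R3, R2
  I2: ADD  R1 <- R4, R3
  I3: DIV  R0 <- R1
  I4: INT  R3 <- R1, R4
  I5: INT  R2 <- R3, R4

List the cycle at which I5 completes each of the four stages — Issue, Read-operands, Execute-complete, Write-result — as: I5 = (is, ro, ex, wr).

I5 = (14, 15, 16, 17)

t=1  I1 dispatched to ADD
t=2  I1 operands ready
t=4  I1 complete
t=5  R4←I1
t=6  I2 dispatched to ADD
t=7  I2 operands ready | I3 dispatched to DIV
t=8  I4 dispatched to INT
t=9  I2 complete
t=10  R1←I2
t=11  I3 operands ready | I4 operands ready
t=12  I4 complete
t=13  R3←I4
t=14  I5 dispatched to INT
t=15  I5 operands ready
t=16  I5 complete
t=17  R2←I5
t=19  I3 complete
t=20  R0←I3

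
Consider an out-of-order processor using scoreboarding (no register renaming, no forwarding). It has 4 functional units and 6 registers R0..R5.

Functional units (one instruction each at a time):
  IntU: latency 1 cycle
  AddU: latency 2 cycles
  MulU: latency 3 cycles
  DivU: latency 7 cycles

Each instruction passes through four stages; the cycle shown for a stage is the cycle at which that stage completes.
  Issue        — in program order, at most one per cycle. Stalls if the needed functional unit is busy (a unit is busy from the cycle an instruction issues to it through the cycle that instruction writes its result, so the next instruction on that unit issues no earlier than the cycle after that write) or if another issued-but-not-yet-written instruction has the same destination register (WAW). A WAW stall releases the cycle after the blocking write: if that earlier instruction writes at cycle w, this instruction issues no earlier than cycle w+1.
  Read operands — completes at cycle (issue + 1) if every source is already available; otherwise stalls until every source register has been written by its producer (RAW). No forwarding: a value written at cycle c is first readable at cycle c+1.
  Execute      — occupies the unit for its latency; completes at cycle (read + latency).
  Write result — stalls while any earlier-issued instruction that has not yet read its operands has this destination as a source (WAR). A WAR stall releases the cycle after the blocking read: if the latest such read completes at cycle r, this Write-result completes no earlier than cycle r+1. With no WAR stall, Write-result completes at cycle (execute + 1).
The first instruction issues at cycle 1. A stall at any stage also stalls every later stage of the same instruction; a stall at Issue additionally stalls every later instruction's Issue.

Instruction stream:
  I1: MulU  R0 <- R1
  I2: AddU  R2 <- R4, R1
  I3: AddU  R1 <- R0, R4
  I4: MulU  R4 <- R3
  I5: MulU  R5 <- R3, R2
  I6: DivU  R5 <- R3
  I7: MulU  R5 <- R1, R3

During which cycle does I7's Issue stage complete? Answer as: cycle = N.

  I1 | 1 | 2 | 5 | 6
  I2 | 2 | 3 | 5 | 6
  I3 | 7 | 8 | 10 | 11   struct: AddU busy until I2 writes@6
  I4 | 8 | 9 | 12 | 13
  I5 | 14 | 15 | 18 | 19   struct: MulU busy until I4 writes@13
  I6 | 20 | 21 | 28 | 29   WAW R5: wait I5 write@19
  I7 | 30 | 31 | 34 | 35   WAW R5: wait I6 write@29

cycle = 30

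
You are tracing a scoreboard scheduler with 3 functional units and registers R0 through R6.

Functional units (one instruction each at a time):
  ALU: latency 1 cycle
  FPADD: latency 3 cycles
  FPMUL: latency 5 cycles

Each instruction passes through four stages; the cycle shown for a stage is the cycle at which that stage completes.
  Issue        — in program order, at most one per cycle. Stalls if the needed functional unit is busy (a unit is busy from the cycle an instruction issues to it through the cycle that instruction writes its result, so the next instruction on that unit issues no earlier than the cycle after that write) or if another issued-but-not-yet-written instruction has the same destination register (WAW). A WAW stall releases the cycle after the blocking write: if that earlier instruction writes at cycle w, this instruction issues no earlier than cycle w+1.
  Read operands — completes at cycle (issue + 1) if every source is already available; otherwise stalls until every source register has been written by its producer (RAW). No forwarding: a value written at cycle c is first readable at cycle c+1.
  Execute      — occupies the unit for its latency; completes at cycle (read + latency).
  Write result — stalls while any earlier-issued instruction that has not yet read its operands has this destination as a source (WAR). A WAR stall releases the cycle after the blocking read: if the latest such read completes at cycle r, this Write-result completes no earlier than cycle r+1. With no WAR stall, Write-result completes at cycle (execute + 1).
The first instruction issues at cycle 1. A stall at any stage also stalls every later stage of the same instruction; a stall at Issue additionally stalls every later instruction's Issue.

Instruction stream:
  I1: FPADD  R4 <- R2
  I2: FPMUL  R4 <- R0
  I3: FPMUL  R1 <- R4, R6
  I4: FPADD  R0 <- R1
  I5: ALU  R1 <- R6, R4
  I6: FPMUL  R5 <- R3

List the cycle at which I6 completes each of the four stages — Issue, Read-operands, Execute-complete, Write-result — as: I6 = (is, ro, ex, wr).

I1 -> (1, 2, 5, 6)
I2 -> (7, 8, 13, 14)  // WAW R4: wait I1 write@6
I3 -> (15, 16, 21, 22)  // struct: FPMUL busy until I2 writes@14
I4 -> (16, 23, 26, 27)  // RAW R1: wait I3 write@22
I5 -> (23, 24, 25, 26)  // WAW R1: wait I3 write@22
I6 -> (24, 25, 30, 31)

I6 = (24, 25, 30, 31)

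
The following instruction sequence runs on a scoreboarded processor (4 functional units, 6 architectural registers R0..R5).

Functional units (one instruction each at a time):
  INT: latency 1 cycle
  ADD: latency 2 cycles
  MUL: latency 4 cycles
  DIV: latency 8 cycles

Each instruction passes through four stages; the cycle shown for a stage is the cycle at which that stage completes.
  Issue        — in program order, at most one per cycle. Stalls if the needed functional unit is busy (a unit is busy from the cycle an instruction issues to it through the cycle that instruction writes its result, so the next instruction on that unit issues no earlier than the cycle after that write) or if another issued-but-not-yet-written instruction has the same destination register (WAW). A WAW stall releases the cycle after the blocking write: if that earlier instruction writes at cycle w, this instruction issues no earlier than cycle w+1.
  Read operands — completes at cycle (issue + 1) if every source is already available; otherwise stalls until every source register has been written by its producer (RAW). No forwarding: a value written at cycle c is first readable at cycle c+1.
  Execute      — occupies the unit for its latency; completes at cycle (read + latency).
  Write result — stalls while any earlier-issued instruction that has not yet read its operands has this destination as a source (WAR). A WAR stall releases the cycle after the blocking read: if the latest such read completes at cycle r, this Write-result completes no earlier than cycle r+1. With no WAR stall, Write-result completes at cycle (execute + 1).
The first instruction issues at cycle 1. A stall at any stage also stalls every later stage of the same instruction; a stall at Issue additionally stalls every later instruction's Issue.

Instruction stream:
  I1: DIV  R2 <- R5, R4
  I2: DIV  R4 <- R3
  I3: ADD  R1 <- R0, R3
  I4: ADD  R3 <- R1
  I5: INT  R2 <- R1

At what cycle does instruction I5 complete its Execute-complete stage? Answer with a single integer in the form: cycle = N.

cycle = 21

1) issue 1, read 2, done 10, write 11
2) issue 12, read 13, done 21, write 22  <struct: DIV busy until I1 writes@11>
3) issue 13, read 14, done 16, write 17
4) issue 18, read 19, done 21, write 22  <struct: ADD busy until I3 writes@17>
5) issue 19, read 20, done 21, write 22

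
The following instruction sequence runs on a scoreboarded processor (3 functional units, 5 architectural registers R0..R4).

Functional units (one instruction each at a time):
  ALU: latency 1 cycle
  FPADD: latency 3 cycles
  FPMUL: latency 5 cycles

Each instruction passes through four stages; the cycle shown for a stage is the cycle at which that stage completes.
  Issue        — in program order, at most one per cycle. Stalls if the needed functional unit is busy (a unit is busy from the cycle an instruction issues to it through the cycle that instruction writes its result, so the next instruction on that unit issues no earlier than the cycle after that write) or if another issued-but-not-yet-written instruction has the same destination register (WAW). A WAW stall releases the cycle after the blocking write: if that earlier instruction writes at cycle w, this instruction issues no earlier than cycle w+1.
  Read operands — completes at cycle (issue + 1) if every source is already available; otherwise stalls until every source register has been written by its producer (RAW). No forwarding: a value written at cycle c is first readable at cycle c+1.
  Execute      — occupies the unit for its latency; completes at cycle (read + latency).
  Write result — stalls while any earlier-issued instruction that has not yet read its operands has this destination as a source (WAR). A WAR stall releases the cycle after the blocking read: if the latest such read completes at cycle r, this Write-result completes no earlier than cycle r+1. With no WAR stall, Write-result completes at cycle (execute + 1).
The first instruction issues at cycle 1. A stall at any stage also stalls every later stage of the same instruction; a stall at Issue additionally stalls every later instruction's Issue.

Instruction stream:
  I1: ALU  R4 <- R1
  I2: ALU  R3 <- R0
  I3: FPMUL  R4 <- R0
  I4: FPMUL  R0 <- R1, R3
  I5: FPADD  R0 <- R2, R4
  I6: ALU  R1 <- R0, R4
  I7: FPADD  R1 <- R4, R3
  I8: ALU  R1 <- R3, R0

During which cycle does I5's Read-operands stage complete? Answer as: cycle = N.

[I1] 1/2/3/4
[I2] 5/6/7/8  (struct: ALU busy until I1 writes@4)
[I3] 6/7/12/13
[I4] 14/15/20/21  (struct: FPMUL busy until I3 writes@13)
[I5] 22/23/26/27  (WAW R0: wait I4 write@21)
[I6] 23/28/29/30  (RAW R0: wait I5 write@27)
[I7] 31/32/35/36  (WAW R1: wait I6 write@30)
[I8] 37/38/39/40  (WAW R1: wait I7 write@36)

cycle = 23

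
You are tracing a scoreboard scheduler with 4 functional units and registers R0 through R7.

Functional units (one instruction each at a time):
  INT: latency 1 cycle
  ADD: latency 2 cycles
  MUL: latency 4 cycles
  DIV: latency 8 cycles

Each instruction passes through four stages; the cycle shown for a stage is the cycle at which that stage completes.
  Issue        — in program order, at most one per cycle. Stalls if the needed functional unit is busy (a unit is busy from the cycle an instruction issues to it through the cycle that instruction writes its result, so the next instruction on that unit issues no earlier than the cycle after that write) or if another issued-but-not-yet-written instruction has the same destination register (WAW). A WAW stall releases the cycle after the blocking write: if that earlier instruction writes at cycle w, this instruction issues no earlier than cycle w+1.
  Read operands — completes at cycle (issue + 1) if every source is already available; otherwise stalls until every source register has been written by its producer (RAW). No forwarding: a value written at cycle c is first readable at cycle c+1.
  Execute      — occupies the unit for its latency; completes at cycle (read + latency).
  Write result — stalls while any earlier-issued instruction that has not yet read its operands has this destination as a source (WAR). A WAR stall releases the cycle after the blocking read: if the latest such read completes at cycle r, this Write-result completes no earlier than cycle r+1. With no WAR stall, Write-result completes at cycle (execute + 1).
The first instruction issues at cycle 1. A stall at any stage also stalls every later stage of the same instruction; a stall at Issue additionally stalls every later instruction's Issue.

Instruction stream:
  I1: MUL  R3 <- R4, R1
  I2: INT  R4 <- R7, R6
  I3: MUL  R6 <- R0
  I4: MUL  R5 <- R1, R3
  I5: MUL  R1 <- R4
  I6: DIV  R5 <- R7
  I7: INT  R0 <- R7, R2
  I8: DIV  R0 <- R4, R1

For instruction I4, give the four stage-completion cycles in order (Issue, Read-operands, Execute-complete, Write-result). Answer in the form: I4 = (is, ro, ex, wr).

I4 = (15, 16, 20, 21)

I1: IS=1 RO=2 EX=6 WR=7
I2: IS=2 RO=3 EX=4 WR=5
I3: IS=8 RO=9 EX=13 WR=14  [struct: MUL busy until I1 writes@7]
I4: IS=15 RO=16 EX=20 WR=21  [struct: MUL busy until I3 writes@14]
I5: IS=22 RO=23 EX=27 WR=28  [struct: MUL busy until I4 writes@21]
I6: IS=23 RO=24 EX=32 WR=33
I7: IS=24 RO=25 EX=26 WR=27
I8: IS=34 RO=35 EX=43 WR=44  [struct: DIV busy until I6 writes@33]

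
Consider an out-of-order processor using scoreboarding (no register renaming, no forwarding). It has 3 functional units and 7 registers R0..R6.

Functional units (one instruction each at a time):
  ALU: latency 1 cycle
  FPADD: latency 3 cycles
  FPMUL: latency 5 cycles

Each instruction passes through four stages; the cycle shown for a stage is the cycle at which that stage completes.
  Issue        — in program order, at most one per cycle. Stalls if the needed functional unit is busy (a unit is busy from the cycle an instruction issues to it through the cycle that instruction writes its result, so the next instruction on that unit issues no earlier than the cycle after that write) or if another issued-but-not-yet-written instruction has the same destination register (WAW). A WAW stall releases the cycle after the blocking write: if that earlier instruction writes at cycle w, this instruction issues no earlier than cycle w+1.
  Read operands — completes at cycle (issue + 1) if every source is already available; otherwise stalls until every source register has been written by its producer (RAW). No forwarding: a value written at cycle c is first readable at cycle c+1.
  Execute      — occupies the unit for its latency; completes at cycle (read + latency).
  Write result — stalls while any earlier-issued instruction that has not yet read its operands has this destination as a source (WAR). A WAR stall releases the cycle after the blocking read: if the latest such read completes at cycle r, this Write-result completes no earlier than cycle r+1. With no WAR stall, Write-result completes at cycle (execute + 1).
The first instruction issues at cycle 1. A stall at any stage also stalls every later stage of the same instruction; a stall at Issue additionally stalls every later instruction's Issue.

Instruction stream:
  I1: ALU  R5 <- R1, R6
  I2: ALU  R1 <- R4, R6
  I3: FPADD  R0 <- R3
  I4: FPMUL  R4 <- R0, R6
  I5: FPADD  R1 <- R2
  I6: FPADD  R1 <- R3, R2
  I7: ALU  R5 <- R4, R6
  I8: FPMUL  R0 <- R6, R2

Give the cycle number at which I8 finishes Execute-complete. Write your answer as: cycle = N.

cycle = 26

I1  is:1  ro:2  ex:3  wr:4
I2  is:5  ro:6  ex:7  wr:8  — struct: ALU busy until I1 writes@4
I3  is:6  ro:7  ex:10  wr:11
I4  is:7  ro:12  ex:17  wr:18  — RAW R0: wait I3 write@11
I5  is:12  ro:13  ex:16  wr:17  — struct: FPADD busy until I3 writes@11
I6  is:18  ro:19  ex:22  wr:23  — struct: FPADD busy until I5 writes@17
I7  is:19  ro:20  ex:21  wr:22
I8  is:20  ro:21  ex:26  wr:27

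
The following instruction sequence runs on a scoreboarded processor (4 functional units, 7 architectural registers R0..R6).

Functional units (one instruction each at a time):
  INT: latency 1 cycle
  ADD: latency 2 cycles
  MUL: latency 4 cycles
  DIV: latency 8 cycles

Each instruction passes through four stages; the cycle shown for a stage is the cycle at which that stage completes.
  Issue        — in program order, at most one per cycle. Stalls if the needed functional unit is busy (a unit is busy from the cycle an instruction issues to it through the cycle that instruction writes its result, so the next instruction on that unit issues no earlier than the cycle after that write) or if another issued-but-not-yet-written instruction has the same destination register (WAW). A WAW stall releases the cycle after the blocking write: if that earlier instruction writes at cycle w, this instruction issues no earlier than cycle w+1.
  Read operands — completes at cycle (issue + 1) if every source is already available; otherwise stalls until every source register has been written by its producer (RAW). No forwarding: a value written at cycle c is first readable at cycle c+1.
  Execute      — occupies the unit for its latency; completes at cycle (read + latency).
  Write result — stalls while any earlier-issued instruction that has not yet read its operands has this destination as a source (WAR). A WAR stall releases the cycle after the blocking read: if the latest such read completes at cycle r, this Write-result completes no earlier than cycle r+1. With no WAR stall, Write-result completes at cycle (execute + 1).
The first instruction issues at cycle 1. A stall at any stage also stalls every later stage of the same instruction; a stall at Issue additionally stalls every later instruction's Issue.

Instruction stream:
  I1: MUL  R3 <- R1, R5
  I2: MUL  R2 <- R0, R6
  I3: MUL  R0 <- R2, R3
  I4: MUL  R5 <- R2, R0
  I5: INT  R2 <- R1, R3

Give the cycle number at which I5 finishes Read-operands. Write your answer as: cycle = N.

cycle = 24

1) issue 1, read 2, done 6, write 7
2) issue 8, read 9, done 13, write 14  <struct: MUL busy until I1 writes@7>
3) issue 15, read 16, done 20, write 21  <struct: MUL busy until I2 writes@14>
4) issue 22, read 23, done 27, write 28  <struct: MUL busy until I3 writes@21>
5) issue 23, read 24, done 25, write 26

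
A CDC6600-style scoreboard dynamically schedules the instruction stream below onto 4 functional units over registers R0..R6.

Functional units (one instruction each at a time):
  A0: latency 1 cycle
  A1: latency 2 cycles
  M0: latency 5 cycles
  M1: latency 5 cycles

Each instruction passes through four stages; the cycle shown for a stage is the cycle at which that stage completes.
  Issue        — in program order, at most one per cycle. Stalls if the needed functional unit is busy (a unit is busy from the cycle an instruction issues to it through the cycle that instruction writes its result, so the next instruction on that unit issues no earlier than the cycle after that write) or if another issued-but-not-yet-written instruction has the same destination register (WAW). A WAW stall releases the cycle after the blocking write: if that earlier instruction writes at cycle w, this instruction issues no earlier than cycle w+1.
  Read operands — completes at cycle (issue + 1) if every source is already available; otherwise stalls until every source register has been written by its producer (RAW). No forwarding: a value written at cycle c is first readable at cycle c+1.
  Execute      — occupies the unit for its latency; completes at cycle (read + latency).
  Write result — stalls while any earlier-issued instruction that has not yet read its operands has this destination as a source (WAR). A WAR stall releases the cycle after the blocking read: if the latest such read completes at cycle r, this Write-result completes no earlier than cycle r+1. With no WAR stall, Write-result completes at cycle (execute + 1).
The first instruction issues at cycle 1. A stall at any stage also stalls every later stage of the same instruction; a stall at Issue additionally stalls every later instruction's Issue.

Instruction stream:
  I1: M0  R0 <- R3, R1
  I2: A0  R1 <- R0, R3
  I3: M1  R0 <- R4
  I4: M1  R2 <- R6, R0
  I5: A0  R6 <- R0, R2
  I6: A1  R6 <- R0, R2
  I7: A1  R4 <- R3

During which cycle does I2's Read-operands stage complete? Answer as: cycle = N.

cycle = 9

  I1 | 1 | 2 | 7 | 8
  I2 | 2 | 9 | 10 | 11   RAW R0: wait I1 write@8
  I3 | 9 | 10 | 15 | 16   WAW R0: wait I1 write@8
  I4 | 17 | 18 | 23 | 24   struct: M1 busy until I3 writes@16
  I5 | 18 | 25 | 26 | 27   RAW R2: wait I4 write@24
  I6 | 28 | 29 | 31 | 32   WAW R6: wait I5 write@27
  I7 | 33 | 34 | 36 | 37   struct: A1 busy until I6 writes@32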